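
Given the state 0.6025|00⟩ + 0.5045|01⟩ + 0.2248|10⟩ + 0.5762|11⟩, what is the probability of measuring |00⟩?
0.363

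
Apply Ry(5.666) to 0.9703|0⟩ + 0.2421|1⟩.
-0.998|0⟩ + 0.06403|1⟩

Ry(5.666) = [[cos(θ/2), −sin(θ/2)], [sin(θ/2), cos(θ/2)]]; θ = 5.666, cos(θ/2) ≈ -0.952762, sin(θ/2) ≈ 0.303718.
With a = amp(|0⟩) = 0.9703 and b = amp(|1⟩) = 0.2421:
new amp(|0⟩) = (-0.952762)·a + (-0.303718)·b = -0.998
new amp(|1⟩) = (0.303718)·a + (-0.952762)·b = 0.06403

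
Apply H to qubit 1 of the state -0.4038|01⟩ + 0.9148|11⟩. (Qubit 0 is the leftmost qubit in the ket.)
-0.2855|00⟩ + 0.2855|01⟩ + 0.6469|10⟩ - 0.6469|11⟩

H on qubit 1 mixes each pair of kets that differ only in qubit 1: amplitudes (a, b) of (|…0…⟩, |…1…⟩) become ((a + b)/√2, (a − b)/√2). Kets absent from the input have amplitude 0.
(|00⟩, |01⟩): (a, b) = (0, -0.4038) → (-0.2855, 0.2855)
(|10⟩, |11⟩): (a, b) = (0, 0.9148) → (0.6469, -0.6469)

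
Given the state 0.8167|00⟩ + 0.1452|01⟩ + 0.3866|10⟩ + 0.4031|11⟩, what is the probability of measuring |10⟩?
0.1495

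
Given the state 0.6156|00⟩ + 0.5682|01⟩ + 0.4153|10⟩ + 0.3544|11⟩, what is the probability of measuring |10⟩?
0.1725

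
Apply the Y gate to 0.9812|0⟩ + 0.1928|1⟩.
-0.1928i|0⟩ + 0.9812i|1⟩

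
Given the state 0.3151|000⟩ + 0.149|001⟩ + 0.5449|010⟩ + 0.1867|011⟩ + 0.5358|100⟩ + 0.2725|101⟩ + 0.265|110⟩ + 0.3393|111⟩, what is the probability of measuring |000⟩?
0.09929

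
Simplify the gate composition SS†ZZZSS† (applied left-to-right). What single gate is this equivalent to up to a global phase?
Z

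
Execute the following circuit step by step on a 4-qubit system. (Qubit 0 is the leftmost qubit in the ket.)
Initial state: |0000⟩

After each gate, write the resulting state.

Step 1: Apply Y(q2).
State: i|0010⟩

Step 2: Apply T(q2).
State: (-1/√2 + (1/√2)i)|0010⟩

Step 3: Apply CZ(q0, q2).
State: (-1/√2 + (1/√2)i)|0010⟩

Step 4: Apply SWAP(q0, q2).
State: (-1/√2 + (1/√2)i)|1000⟩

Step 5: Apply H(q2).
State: (-1/2 + (1/2)i)|1000⟩ + (-1/2 + (1/2)i)|1010⟩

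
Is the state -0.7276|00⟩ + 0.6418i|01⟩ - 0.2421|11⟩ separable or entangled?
Entangled

Writing the state as a|00⟩ + b|01⟩ + c|10⟩ + d|11⟩, it is a product state iff ad − bc = 0.
Here (a, b, c, d) = (-0.7276, 0.6418i, 0, -0.2421): ad − bc = (-0.7276)(-0.2421) − (0.6418i)(0) = 0.1762 ≠ 0, so the state is entangled.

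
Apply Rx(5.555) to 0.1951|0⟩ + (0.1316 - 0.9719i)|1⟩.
(-0.5284 - 0.04686i)|0⟩ + (-0.123 + 0.8387i)|1⟩

Rx(5.555) = [[cos(θ/2), −i·sin(θ/2)], [−i·sin(θ/2), cos(θ/2)]]; θ = 5.555, cos(θ/2) ≈ -0.934447, sin(θ/2) ≈ 0.356102.
With a = amp(|0⟩) = 0.1951 and b = amp(|1⟩) = (0.1316 - 0.9719i):
new amp(|0⟩) = (-0.934447)·a + (-0.356102i)·b = (-0.5284 - 0.04686i)
new amp(|1⟩) = (-0.356102i)·a + (-0.934447)·b = (-0.123 + 0.8387i)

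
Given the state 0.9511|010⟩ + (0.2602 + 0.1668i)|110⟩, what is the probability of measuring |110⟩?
0.09553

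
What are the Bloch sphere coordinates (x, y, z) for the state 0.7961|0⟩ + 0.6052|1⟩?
(0.9636, 0, 0.2675)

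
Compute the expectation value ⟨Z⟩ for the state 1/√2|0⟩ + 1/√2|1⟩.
0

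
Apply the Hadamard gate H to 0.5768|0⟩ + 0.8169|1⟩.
0.9855|0⟩ - 0.1698|1⟩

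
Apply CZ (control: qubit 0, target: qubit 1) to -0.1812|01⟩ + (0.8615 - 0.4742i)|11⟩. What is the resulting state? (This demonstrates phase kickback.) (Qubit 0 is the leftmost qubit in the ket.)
-0.1812|01⟩ + (-0.8615 + 0.4742i)|11⟩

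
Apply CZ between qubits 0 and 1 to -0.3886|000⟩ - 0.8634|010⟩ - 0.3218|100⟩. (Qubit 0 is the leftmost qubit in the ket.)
-0.3886|000⟩ - 0.8634|010⟩ - 0.3218|100⟩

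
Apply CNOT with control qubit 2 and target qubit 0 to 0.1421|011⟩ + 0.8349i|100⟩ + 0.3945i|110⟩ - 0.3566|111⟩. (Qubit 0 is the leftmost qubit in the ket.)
-0.3566|011⟩ + 0.8349i|100⟩ + 0.3945i|110⟩ + 0.1421|111⟩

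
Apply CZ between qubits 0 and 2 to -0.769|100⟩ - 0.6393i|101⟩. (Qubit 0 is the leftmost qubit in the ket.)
-0.769|100⟩ + 0.6393i|101⟩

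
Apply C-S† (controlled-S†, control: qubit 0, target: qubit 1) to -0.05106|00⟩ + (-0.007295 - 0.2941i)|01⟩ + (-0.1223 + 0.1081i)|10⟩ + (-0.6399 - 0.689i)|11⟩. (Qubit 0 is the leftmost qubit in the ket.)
-0.05106|00⟩ + (-0.007295 - 0.2941i)|01⟩ + (-0.1223 + 0.1081i)|10⟩ + (-0.689 + 0.6399i)|11⟩

C-S† leaves the control-|0⟩ kets |00⟩, |01⟩ unchanged and applies S† to qubit 1 on the control-|1⟩ pair (|10⟩, |11⟩).
S† = [[1, 0], [0, -i]].
With a = amp(|10⟩) = (-0.1223 + 0.1081i) and b = amp(|11⟩) = (-0.6399 - 0.689i):
new amp(|10⟩) = (1)·a = (-0.1223 + 0.1081i)
new amp(|11⟩) = (-i)·b = (-0.689 + 0.6399i)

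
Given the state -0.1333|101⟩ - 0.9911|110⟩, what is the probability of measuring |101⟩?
0.01777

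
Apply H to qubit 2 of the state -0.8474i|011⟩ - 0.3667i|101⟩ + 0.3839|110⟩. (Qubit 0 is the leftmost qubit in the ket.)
-0.5992i|010⟩ + 0.5992i|011⟩ - 0.2593i|100⟩ + 0.2593i|101⟩ + 0.2715|110⟩ + 0.2715|111⟩

H on qubit 2 mixes each pair of kets that differ only in qubit 2: amplitudes (a, b) of (|…0…⟩, |…1…⟩) become ((a + b)/√2, (a − b)/√2). Kets absent from the input have amplitude 0.
(|010⟩, |011⟩): (a, b) = (0, -0.8474i) → (-0.5992i, 0.5992i)
(|100⟩, |101⟩): (a, b) = (0, -0.3667i) → (-0.2593i, 0.2593i)
(|110⟩, |111⟩): (a, b) = (0.3839, 0) → (0.2715, 0.2715)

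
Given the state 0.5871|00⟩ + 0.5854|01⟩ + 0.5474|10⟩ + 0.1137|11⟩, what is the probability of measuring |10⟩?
0.2996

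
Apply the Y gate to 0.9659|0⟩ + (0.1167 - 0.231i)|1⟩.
(-0.231 - 0.1167i)|0⟩ + 0.9659i|1⟩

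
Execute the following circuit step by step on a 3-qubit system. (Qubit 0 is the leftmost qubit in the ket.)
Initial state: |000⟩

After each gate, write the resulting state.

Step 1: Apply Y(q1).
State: i|010⟩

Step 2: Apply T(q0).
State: i|010⟩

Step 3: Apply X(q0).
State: i|110⟩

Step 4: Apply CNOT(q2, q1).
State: i|110⟩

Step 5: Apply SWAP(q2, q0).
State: i|011⟩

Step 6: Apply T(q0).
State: i|011⟩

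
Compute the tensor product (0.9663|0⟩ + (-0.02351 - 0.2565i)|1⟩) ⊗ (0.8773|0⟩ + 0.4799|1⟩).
0.8477|00⟩ + 0.4637|01⟩ + (-0.02063 - 0.225i)|10⟩ + (-0.01128 - 0.1231i)|11⟩

amp(|b₁b₂…⟩) = product of the factor amplitudes for bits b₁, b₂, …; only kets whose every factor amplitude is nonzero survive.
|00⟩: (0.9663)(0.8773) = 0.8477
|01⟩: (0.9663)(0.4799) = 0.4637
|10⟩: (-0.02351 - 0.2565i)(0.8773) = (-0.02063 - 0.225i)
|11⟩: (-0.02351 - 0.2565i)(0.4799) = (-0.01128 - 0.1231i)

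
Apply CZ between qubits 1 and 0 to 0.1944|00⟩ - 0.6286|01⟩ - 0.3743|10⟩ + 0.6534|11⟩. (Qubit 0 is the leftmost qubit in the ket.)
0.1944|00⟩ - 0.6286|01⟩ - 0.3743|10⟩ - 0.6534|11⟩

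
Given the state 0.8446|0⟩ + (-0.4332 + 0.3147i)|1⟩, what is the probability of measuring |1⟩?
0.2867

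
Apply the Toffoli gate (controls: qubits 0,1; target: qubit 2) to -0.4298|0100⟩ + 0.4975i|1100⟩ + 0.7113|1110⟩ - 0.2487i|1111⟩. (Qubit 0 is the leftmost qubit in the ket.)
-0.4298|0100⟩ + 0.7113|1100⟩ - 0.2487i|1101⟩ + 0.4975i|1110⟩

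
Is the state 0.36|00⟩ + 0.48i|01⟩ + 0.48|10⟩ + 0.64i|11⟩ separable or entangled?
Separable

Writing the state as a|00⟩ + b|01⟩ + c|10⟩ + d|11⟩, it is a product state iff ad − bc = 0.
Here (a, b, c, d) = (0.36, 0.48i, 0.48, 0.64i): ad − bc = (0.36)(0.64i) − (0.48i)(0.48) = 0, so the state is separable.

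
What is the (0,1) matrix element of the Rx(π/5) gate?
-0.309i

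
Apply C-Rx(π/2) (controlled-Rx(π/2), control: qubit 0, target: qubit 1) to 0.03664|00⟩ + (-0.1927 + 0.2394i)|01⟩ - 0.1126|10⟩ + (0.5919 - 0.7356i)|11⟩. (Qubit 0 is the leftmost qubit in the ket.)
0.03664|00⟩ + (-0.1927 + 0.2394i)|01⟩ + (-0.5998 - 0.4185i)|10⟩ + (0.4185 - 0.4405i)|11⟩

C-Rx(π/2) leaves the control-|0⟩ kets |00⟩, |01⟩ unchanged and applies Rx(π/2) to qubit 1 on the control-|1⟩ pair (|10⟩, |11⟩).
Rx(π/2) = [[cos(θ/2), −i·sin(θ/2)], [−i·sin(θ/2), cos(θ/2)]]; θ = π/2, cos(θ/2) ≈ 0.707107, sin(θ/2) ≈ 0.707107.
With a = amp(|10⟩) = -0.1126 and b = amp(|11⟩) = (0.5919 - 0.7356i):
new amp(|10⟩) = (0.707107)·a + (-0.707107i)·b = (-0.5998 - 0.4185i)
new amp(|11⟩) = (-0.707107i)·a + (0.707107)·b = (0.4185 - 0.4405i)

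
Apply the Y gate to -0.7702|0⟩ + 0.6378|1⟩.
-0.6378i|0⟩ - 0.7702i|1⟩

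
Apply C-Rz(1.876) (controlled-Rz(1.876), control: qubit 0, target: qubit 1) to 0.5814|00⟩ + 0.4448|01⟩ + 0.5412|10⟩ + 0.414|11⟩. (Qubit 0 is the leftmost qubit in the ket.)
0.5814|00⟩ + 0.4448|01⟩ + (0.3201 - 0.4364i)|10⟩ + (0.2448 + 0.3338i)|11⟩

C-Rz(1.876) leaves the control-|0⟩ kets |00⟩, |01⟩ unchanged and applies Rz(1.876) to qubit 1 on the control-|1⟩ pair (|10⟩, |11⟩).
Rz(1.876) = [[e^(−iθ/2), 0], [0, e^(iθ/2)]] with e^(±iθ/2) = cos(θ/2) ± i·sin(θ/2); θ = 1.876, cos(θ/2) ≈ 0.591402, sin(θ/2) ≈ 0.806377.
With a = amp(|10⟩) = 0.5412 and b = amp(|11⟩) = 0.414:
new amp(|10⟩) = (0.591402 - 0.806377i)·a = (0.3201 - 0.4364i)
new amp(|11⟩) = (0.591402 + 0.806377i)·b = (0.2448 + 0.3338i)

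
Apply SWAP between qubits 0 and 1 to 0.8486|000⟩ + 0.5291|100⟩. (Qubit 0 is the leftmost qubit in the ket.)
0.8486|000⟩ + 0.5291|010⟩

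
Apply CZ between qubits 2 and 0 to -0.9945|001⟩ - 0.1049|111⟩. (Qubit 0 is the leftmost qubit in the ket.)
-0.9945|001⟩ + 0.1049|111⟩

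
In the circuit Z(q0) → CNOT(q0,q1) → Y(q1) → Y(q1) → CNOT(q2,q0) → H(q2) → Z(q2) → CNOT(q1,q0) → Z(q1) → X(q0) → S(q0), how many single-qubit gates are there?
8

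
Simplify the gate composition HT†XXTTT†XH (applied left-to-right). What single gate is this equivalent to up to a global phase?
Z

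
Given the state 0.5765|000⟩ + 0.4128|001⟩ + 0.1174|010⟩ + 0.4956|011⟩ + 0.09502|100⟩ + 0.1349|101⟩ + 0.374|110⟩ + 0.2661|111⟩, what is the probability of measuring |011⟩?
0.2456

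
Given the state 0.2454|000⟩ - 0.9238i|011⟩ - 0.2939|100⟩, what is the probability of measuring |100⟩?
0.08638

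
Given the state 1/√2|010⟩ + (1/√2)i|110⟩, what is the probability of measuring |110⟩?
1/2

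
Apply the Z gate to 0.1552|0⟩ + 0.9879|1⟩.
0.1552|0⟩ - 0.9879|1⟩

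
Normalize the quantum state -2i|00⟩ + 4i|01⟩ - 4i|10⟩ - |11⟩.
-0.3288i|00⟩ + 0.6576i|01⟩ - 0.6576i|10⟩ - 0.1644|11⟩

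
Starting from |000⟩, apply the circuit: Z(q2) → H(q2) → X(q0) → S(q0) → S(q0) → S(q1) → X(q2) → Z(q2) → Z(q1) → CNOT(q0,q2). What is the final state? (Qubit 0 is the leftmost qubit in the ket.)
1/√2|100⟩ - 1/√2|101⟩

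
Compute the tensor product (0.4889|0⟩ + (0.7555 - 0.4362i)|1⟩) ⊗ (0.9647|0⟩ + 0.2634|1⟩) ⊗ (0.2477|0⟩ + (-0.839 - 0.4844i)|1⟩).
0.1168|000⟩ + (-0.3957 - 0.2285i)|001⟩ + 0.0319|010⟩ + (-0.108 - 0.06238i)|011⟩ + (0.1805 - 0.1042i)|100⟩ + (-0.8153 + 0.000007332i)|101⟩ + (0.04929 - 0.02846i)|110⟩ + (-0.2226 + 0.000002002i)|111⟩

amp(|b₁b₂…⟩) = product of the factor amplitudes for bits b₁, b₂, …; only kets whose every factor amplitude is nonzero survive.
|000⟩: (0.4889)(0.9647)(0.2477) = 0.1168
|001⟩: (0.4889)(0.9647)(-0.839 - 0.4844i) = (-0.3957 - 0.2285i)
|010⟩: (0.4889)(0.2634)(0.2477) = 0.0319
|011⟩: (0.4889)(0.2634)(-0.839 - 0.4844i) = (-0.108 - 0.06238i)
|100⟩: (0.7555 - 0.4362i)(0.9647)(0.2477) = (0.1805 - 0.1042i)
|101⟩: (0.7555 - 0.4362i)(0.9647)(-0.839 - 0.4844i) = (-0.8153 + 0.000007332i)
|110⟩: (0.7555 - 0.4362i)(0.2634)(0.2477) = (0.04929 - 0.02846i)
|111⟩: (0.7555 - 0.4362i)(0.2634)(-0.839 - 0.4844i) = (-0.2226 + 0.000002002i)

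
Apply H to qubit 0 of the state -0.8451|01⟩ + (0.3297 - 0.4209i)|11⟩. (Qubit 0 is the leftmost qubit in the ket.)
(-0.3644 - 0.2976i)|01⟩ + (-0.8307 + 0.2976i)|11⟩

H on qubit 0 mixes each pair of kets that differ only in qubit 0: amplitudes (a, b) of (|…0…⟩, |…1…⟩) become ((a + b)/√2, (a − b)/√2). Kets absent from the input have amplitude 0.
(|01⟩, |11⟩): (a, b) = (-0.8451, (0.3297 - 0.4209i)) → ((-0.3644 - 0.2976i), (-0.8307 + 0.2976i))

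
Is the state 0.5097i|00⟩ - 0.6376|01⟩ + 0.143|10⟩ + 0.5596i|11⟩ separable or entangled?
Entangled

Writing the state as a|00⟩ + b|01⟩ + c|10⟩ + d|11⟩, it is a product state iff ad − bc = 0.
Here (a, b, c, d) = (0.5097i, -0.6376, 0.143, 0.5596i): ad − bc = (0.5097i)(0.5596i) − (-0.6376)(0.143) = -0.1941 ≠ 0, so the state is entangled.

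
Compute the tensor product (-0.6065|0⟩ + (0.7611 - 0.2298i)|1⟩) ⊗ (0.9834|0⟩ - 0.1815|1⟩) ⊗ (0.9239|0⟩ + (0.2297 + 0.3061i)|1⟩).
-0.551|000⟩ + (-0.137 - 0.1826i)|001⟩ + 0.1017|010⟩ + (0.02529 + 0.0337i)|011⟩ + (0.6915 - 0.2088i)|100⟩ + (0.2411 + 0.1772i)|101⟩ + (-0.1276 + 0.03853i)|110⟩ + (-0.0445 - 0.0327i)|111⟩

amp(|b₁b₂…⟩) = product of the factor amplitudes for bits b₁, b₂, …; only kets whose every factor amplitude is nonzero survive.
|000⟩: (-0.6065)(0.9834)(0.9239) = -0.551
|001⟩: (-0.6065)(0.9834)(0.2297 + 0.3061i) = (-0.137 - 0.1826i)
|010⟩: (-0.6065)(-0.1815)(0.9239) = 0.1017
|011⟩: (-0.6065)(-0.1815)(0.2297 + 0.3061i) = (0.02529 + 0.0337i)
|100⟩: (0.7611 - 0.2298i)(0.9834)(0.9239) = (0.6915 - 0.2088i)
|101⟩: (0.7611 - 0.2298i)(0.9834)(0.2297 + 0.3061i) = (0.2411 + 0.1772i)
|110⟩: (0.7611 - 0.2298i)(-0.1815)(0.9239) = (-0.1276 + 0.03853i)
|111⟩: (0.7611 - 0.2298i)(-0.1815)(0.2297 + 0.3061i) = (-0.0445 - 0.0327i)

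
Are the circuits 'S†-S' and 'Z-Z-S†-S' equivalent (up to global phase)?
Yes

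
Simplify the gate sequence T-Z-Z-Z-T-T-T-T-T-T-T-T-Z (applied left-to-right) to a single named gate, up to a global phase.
T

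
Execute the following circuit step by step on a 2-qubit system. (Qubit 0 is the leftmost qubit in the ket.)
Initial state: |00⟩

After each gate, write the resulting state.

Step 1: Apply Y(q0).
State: i|10⟩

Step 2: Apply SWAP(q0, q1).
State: i|01⟩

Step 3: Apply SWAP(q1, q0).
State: i|10⟩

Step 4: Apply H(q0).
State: (1/√2)i|00⟩ - (1/√2)i|10⟩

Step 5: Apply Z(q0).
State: (1/√2)i|00⟩ + (1/√2)i|10⟩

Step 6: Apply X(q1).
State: (1/√2)i|01⟩ + (1/√2)i|11⟩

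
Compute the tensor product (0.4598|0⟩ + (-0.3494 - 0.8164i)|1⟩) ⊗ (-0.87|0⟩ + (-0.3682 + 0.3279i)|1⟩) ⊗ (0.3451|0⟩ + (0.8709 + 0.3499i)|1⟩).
-0.138|000⟩ + (-0.3484 - 0.14i)|001⟩ + (-0.05842 + 0.05203i)|010⟩ + (-0.2002 + 0.07207i)|011⟩ + (0.1049 + 0.2451i)|100⟩ + (0.01621 + 0.7249i)|101⟩ + (0.1368 + 0.0642i)|110⟩ + (0.2801 + 0.3007i)|111⟩

amp(|b₁b₂…⟩) = product of the factor amplitudes for bits b₁, b₂, …; only kets whose every factor amplitude is nonzero survive.
|000⟩: (0.4598)(-0.87)(0.3451) = -0.138
|001⟩: (0.4598)(-0.87)(0.8709 + 0.3499i) = (-0.3484 - 0.14i)
|010⟩: (0.4598)(-0.3682 + 0.3279i)(0.3451) = (-0.05842 + 0.05203i)
|011⟩: (0.4598)(-0.3682 + 0.3279i)(0.8709 + 0.3499i) = (-0.2002 + 0.07207i)
|100⟩: (-0.3494 - 0.8164i)(-0.87)(0.3451) = (0.1049 + 0.2451i)
|101⟩: (-0.3494 - 0.8164i)(-0.87)(0.8709 + 0.3499i) = (0.01621 + 0.7249i)
|110⟩: (-0.3494 - 0.8164i)(-0.3682 + 0.3279i)(0.3451) = (0.1368 + 0.0642i)
|111⟩: (-0.3494 - 0.8164i)(-0.3682 + 0.3279i)(0.8709 + 0.3499i) = (0.2801 + 0.3007i)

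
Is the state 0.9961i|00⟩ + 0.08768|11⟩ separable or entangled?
Entangled

Writing the state as a|00⟩ + b|01⟩ + c|10⟩ + d|11⟩, it is a product state iff ad − bc = 0.
Here (a, b, c, d) = (0.9961i, 0, 0, 0.08768): ad − bc = (0.9961i)(0.08768) − (0)(0) = 0.08734i ≠ 0, so the state is entangled.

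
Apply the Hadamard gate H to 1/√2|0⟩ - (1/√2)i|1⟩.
(1/2 - (1/2)i)|0⟩ + (1/2 + (1/2)i)|1⟩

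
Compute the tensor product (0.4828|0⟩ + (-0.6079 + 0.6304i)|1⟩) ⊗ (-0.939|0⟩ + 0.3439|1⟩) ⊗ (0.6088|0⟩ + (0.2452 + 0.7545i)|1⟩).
-0.276|000⟩ + (-0.1112 - 0.3421i)|001⟩ + 0.1011|010⟩ + (0.04071 + 0.1253i)|011⟩ + (0.3475 - 0.3604i)|100⟩ + (0.5866 + 0.2855i)|101⟩ + (-0.1273 + 0.132i)|110⟩ + (-0.2148 - 0.1046i)|111⟩

amp(|b₁b₂…⟩) = product of the factor amplitudes for bits b₁, b₂, …; only kets whose every factor amplitude is nonzero survive.
|000⟩: (0.4828)(-0.939)(0.6088) = -0.276
|001⟩: (0.4828)(-0.939)(0.2452 + 0.7545i) = (-0.1112 - 0.3421i)
|010⟩: (0.4828)(0.3439)(0.6088) = 0.1011
|011⟩: (0.4828)(0.3439)(0.2452 + 0.7545i) = (0.04071 + 0.1253i)
|100⟩: (-0.6079 + 0.6304i)(-0.939)(0.6088) = (0.3475 - 0.3604i)
|101⟩: (-0.6079 + 0.6304i)(-0.939)(0.2452 + 0.7545i) = (0.5866 + 0.2855i)
|110⟩: (-0.6079 + 0.6304i)(0.3439)(0.6088) = (-0.1273 + 0.132i)
|111⟩: (-0.6079 + 0.6304i)(0.3439)(0.2452 + 0.7545i) = (-0.2148 - 0.1046i)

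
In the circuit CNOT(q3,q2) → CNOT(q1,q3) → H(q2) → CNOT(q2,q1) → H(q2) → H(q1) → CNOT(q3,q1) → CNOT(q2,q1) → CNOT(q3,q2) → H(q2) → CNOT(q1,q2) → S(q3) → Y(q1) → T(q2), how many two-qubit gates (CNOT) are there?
7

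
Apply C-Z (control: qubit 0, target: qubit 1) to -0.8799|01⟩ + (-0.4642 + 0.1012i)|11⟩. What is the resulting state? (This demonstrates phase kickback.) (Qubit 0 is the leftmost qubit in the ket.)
-0.8799|01⟩ + (0.4642 - 0.1012i)|11⟩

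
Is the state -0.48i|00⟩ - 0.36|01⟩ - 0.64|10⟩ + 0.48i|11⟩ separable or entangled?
Separable

Writing the state as a|00⟩ + b|01⟩ + c|10⟩ + d|11⟩, it is a product state iff ad − bc = 0.
Here (a, b, c, d) = (-0.48i, -0.36, -0.64, 0.48i): ad − bc = (-0.48i)(0.48i) − (-0.36)(-0.64) = 0, so the state is separable.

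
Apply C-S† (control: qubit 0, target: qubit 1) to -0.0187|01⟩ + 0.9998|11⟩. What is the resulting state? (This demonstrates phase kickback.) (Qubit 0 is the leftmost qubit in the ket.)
-0.0187|01⟩ - 0.9998i|11⟩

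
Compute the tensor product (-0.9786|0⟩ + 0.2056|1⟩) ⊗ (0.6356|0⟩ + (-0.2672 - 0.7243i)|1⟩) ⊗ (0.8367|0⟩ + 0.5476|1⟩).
-0.5204|000⟩ - 0.3406|001⟩ + (0.2188 + 0.5931i)|010⟩ + (0.1432 + 0.3881i)|011⟩ + 0.1093|100⟩ + 0.07156|101⟩ + (-0.04597 - 0.1246i)|110⟩ + (-0.03008 - 0.08155i)|111⟩

amp(|b₁b₂…⟩) = product of the factor amplitudes for bits b₁, b₂, …; only kets whose every factor amplitude is nonzero survive.
|000⟩: (-0.9786)(0.6356)(0.8367) = -0.5204
|001⟩: (-0.9786)(0.6356)(0.5476) = -0.3406
|010⟩: (-0.9786)(-0.2672 - 0.7243i)(0.8367) = (0.2188 + 0.5931i)
|011⟩: (-0.9786)(-0.2672 - 0.7243i)(0.5476) = (0.1432 + 0.3881i)
|100⟩: (0.2056)(0.6356)(0.8367) = 0.1093
|101⟩: (0.2056)(0.6356)(0.5476) = 0.07156
|110⟩: (0.2056)(-0.2672 - 0.7243i)(0.8367) = (-0.04597 - 0.1246i)
|111⟩: (0.2056)(-0.2672 - 0.7243i)(0.5476) = (-0.03008 - 0.08155i)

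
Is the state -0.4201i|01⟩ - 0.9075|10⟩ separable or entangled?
Entangled

Writing the state as a|00⟩ + b|01⟩ + c|10⟩ + d|11⟩, it is a product state iff ad − bc = 0.
Here (a, b, c, d) = (0, -0.4201i, -0.9075, 0): ad − bc = (0)(0) − (-0.4201i)(-0.9075) = -0.3812i ≠ 0, so the state is entangled.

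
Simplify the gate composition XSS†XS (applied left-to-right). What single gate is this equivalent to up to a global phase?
S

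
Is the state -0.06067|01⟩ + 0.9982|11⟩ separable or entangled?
Separable

Writing the state as a|00⟩ + b|01⟩ + c|10⟩ + d|11⟩, it is a product state iff ad − bc = 0.
Here (a, b, c, d) = (0, -0.06067, 0, 0.9982): ad − bc = (0)(0.9982) − (-0.06067)(0) = 0, so the state is separable.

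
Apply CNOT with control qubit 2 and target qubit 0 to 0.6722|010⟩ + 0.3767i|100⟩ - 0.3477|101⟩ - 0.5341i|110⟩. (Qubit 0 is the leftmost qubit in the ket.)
-0.3477|001⟩ + 0.6722|010⟩ + 0.3767i|100⟩ - 0.5341i|110⟩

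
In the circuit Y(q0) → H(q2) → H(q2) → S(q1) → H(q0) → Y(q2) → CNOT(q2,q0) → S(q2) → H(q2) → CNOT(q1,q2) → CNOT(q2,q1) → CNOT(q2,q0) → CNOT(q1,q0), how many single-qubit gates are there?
8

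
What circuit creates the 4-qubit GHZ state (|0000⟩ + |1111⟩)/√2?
H(q0) → CNOT(q0,q1) → CNOT(q0,q2) → CNOT(q0,q3)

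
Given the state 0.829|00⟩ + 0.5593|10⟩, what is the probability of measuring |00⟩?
0.6872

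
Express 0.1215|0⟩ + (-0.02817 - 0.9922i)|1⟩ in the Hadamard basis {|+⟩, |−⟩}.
(0.06599 - 0.7016i)|+⟩ + (0.1058 + 0.7016i)|−⟩

With |ψ⟩ = α|0⟩ + β|1⟩, the Hadamard-basis coefficients are ⟨+|ψ⟩ = (α + β)/√2 and ⟨−|ψ⟩ = (α − β)/√2.
Here α = 0.1215, β = (-0.02817 - 0.9922i): (α + β)/√2 = (0.06599 - 0.7016i), (α − β)/√2 = (0.1058 + 0.7016i).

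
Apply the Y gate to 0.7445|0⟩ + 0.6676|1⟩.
-0.6676i|0⟩ + 0.7445i|1⟩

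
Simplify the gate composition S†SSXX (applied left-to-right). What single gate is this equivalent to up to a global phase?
S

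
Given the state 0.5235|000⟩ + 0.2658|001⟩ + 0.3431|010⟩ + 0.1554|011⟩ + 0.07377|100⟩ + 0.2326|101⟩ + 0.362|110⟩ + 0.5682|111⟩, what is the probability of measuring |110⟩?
0.131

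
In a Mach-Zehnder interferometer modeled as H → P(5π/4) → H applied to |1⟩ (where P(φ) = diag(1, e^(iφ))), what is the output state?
(0.8536 + (1/√8)i)|0⟩ + (0.1464 - (1/√8)i)|1⟩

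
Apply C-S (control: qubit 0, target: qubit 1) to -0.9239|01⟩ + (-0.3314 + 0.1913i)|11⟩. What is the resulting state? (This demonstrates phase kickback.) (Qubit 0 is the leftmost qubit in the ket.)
-0.9239|01⟩ + (-0.1913 - 0.3314i)|11⟩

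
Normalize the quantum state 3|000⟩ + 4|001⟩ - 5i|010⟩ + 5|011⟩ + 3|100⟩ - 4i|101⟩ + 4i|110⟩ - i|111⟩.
0.2774|000⟩ + 0.3698|001⟩ - 0.4623i|010⟩ + 0.4623|011⟩ + 0.2774|100⟩ - 0.3698i|101⟩ + 0.3698i|110⟩ - 0.09245i|111⟩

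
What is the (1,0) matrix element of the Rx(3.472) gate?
-0.9864i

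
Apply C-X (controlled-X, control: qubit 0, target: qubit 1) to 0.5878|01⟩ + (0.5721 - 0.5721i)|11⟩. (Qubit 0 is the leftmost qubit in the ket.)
0.5878|01⟩ + (0.5721 - 0.5721i)|10⟩

C-X leaves the control-|0⟩ kets |00⟩, |01⟩ unchanged and applies X to qubit 1 on the control-|1⟩ pair (|10⟩, |11⟩).
X = [[0, 1], [1, 0]].
With a = amp(|10⟩) = 0 and b = amp(|11⟩) = (0.5721 - 0.5721i):
new amp(|10⟩) = (1)·b = (0.5721 - 0.5721i)
new amp(|11⟩) = (1)·a = 0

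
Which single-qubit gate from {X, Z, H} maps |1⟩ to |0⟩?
X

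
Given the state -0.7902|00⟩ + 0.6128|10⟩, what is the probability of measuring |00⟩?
0.6244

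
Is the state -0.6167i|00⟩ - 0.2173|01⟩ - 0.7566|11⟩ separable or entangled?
Entangled

Writing the state as a|00⟩ + b|01⟩ + c|10⟩ + d|11⟩, it is a product state iff ad − bc = 0.
Here (a, b, c, d) = (-0.6167i, -0.2173, 0, -0.7566): ad − bc = (-0.6167i)(-0.7566) − (-0.2173)(0) = 0.4666i ≠ 0, so the state is entangled.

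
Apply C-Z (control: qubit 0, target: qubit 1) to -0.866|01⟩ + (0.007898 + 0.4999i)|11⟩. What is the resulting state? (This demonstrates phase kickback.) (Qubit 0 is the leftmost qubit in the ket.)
-0.866|01⟩ + (-0.007898 - 0.4999i)|11⟩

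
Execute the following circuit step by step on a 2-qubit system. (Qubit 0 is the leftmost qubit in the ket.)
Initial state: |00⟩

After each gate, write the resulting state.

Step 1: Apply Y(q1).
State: i|01⟩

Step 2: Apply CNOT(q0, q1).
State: i|01⟩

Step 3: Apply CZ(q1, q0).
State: i|01⟩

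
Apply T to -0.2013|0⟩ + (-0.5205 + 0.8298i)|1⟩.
-0.2013|0⟩ + (-0.9548 + 0.2187i)|1⟩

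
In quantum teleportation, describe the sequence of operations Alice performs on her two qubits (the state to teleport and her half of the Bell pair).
CNOT (state → Bell), then H on state qubit, then measure both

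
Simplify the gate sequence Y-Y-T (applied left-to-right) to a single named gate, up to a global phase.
T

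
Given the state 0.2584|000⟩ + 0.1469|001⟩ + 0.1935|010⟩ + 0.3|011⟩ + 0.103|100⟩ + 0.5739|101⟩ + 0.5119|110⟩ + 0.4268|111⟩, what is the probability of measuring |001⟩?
0.02158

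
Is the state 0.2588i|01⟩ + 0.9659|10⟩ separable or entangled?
Entangled

Writing the state as a|00⟩ + b|01⟩ + c|10⟩ + d|11⟩, it is a product state iff ad − bc = 0.
Here (a, b, c, d) = (0, 0.2588i, 0.9659, 0): ad − bc = (0)(0) − (0.2588i)(0.9659) = -0.25i ≠ 0, so the state is entangled.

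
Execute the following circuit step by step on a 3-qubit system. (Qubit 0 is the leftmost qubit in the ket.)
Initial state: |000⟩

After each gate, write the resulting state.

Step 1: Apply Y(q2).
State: i|001⟩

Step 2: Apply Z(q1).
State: i|001⟩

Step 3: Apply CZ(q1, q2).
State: i|001⟩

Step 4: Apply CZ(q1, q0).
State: i|001⟩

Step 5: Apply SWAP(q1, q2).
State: i|010⟩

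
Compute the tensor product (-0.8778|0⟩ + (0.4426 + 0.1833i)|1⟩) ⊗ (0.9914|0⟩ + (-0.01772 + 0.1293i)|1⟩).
-0.8703|00⟩ + (0.01555 - 0.1135i)|01⟩ + (0.4388 + 0.1817i)|10⟩ + (-0.03154 + 0.05398i)|11⟩

amp(|b₁b₂…⟩) = product of the factor amplitudes for bits b₁, b₂, …; only kets whose every factor amplitude is nonzero survive.
|00⟩: (-0.8778)(0.9914) = -0.8703
|01⟩: (-0.8778)(-0.01772 + 0.1293i) = (0.01555 - 0.1135i)
|10⟩: (0.4426 + 0.1833i)(0.9914) = (0.4388 + 0.1817i)
|11⟩: (0.4426 + 0.1833i)(-0.01772 + 0.1293i) = (-0.03154 + 0.05398i)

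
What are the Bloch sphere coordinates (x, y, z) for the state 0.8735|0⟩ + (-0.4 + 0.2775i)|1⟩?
(-0.6988, 0.4848, 0.526)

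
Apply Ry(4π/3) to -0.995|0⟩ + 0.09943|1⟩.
0.4114|0⟩ - 0.9114|1⟩

Ry(4π/3) = [[cos(θ/2), −sin(θ/2)], [sin(θ/2), cos(θ/2)]]; θ = 4π/3, cos(θ/2) ≈ -0.5, sin(θ/2) ≈ 0.866025.
With a = amp(|0⟩) = -0.995 and b = amp(|1⟩) = 0.09943:
new amp(|0⟩) = (-0.5)·a + (-0.866025)·b = 0.4114
new amp(|1⟩) = (0.866025)·a + (-0.5)·b = -0.9114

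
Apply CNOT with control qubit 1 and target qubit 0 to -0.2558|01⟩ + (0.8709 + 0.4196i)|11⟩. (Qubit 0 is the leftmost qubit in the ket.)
(0.8709 + 0.4196i)|01⟩ - 0.2558|11⟩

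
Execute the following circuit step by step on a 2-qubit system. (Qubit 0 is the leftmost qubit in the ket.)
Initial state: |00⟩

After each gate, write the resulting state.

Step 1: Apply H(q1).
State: 1/√2|00⟩ + 1/√2|01⟩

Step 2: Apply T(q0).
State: 1/√2|00⟩ + 1/√2|01⟩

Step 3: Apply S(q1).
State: 1/√2|00⟩ + (1/√2)i|01⟩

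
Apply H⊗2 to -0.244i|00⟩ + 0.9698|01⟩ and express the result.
(0.4849 - 0.122i)|00⟩ + (-0.4849 - 0.122i)|01⟩ + (0.4849 - 0.122i)|10⟩ + (-0.4849 - 0.122i)|11⟩

H⊗2 gives amp(|y⟩) = (1/2) Σ_x (−1)^(x·y) amp(|x⟩), where x·y is the number of positions in which both x and y have a 1.
|00⟩: (-0.244i + 0.9698)/2 = (0.4849 - 0.122i)
|01⟩: (-0.244i - 0.9698)/2 = (-0.4849 - 0.122i)
|10⟩: (-0.244i + 0.9698)/2 = (0.4849 - 0.122i)
|11⟩: (-0.244i - 0.9698)/2 = (-0.4849 - 0.122i)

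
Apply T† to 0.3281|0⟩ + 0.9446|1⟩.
0.3281|0⟩ + (0.6679 - 0.6679i)|1⟩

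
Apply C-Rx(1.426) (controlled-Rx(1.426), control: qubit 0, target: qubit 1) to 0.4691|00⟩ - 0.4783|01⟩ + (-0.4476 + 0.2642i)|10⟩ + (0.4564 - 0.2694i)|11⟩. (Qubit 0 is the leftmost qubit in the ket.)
0.4691|00⟩ - 0.4783|01⟩ + (-0.5148 - 0.09869i)|10⟩ + (0.518 + 0.089i)|11⟩

C-Rx(1.426) leaves the control-|0⟩ kets |00⟩, |01⟩ unchanged and applies Rx(1.426) to qubit 1 on the control-|1⟩ pair (|10⟩, |11⟩).
Rx(1.426) = [[cos(θ/2), −i·sin(θ/2)], [−i·sin(θ/2), cos(θ/2)]]; θ = 1.426, cos(θ/2) ≈ 0.756403, sin(θ/2) ≈ 0.654106.
With a = amp(|10⟩) = (-0.4476 + 0.2642i) and b = amp(|11⟩) = (0.4564 - 0.2694i):
new amp(|10⟩) = (0.756403)·a + (-0.654106i)·b = (-0.5148 - 0.09869i)
new amp(|11⟩) = (-0.654106i)·a + (0.756403)·b = (0.518 + 0.089i)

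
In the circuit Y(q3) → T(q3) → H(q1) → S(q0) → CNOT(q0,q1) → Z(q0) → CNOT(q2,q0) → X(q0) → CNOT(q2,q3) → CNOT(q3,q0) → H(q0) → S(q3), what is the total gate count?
12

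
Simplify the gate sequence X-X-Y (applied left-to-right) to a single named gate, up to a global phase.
Y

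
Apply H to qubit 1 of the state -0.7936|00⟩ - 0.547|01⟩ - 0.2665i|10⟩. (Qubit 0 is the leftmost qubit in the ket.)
-0.9479|00⟩ - 0.1744|01⟩ - 0.1884i|10⟩ - 0.1884i|11⟩

H on qubit 1 mixes each pair of kets that differ only in qubit 1: amplitudes (a, b) of (|…0…⟩, |…1…⟩) become ((a + b)/√2, (a − b)/√2). Kets absent from the input have amplitude 0.
(|00⟩, |01⟩): (a, b) = (-0.7936, -0.547) → (-0.9479, -0.1744)
(|10⟩, |11⟩): (a, b) = (-0.2665i, 0) → (-0.1884i, -0.1884i)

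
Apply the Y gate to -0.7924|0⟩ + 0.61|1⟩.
-0.61i|0⟩ - 0.7924i|1⟩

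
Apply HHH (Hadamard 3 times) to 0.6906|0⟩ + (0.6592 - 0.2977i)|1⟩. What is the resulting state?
(0.9545 - 0.2105i)|0⟩ + (0.0222 + 0.2105i)|1⟩

H² = I, so H^3 = H: a single Hadamard. With (a, b) = (0.6906, (0.6592 - 0.2977i)), H gives ((a + b)/√2, (a − b)/√2) = ((0.9545 - 0.2105i), (0.0222 + 0.2105i)).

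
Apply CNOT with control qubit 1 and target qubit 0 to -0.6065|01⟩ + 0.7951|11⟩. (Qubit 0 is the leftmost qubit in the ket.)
0.7951|01⟩ - 0.6065|11⟩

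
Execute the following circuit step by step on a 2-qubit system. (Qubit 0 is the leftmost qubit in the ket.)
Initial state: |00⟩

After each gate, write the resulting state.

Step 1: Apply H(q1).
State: 1/√2|00⟩ + 1/√2|01⟩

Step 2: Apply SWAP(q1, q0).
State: 1/√2|00⟩ + 1/√2|10⟩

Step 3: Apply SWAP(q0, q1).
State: 1/√2|00⟩ + 1/√2|01⟩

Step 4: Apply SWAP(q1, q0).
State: 1/√2|00⟩ + 1/√2|10⟩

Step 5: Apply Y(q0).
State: -(1/√2)i|00⟩ + (1/√2)i|10⟩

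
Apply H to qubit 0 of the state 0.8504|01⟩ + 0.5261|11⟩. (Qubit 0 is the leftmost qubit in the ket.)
0.9733|01⟩ + 0.2293|11⟩

H on qubit 0 mixes each pair of kets that differ only in qubit 0: amplitudes (a, b) of (|…0…⟩, |…1…⟩) become ((a + b)/√2, (a − b)/√2). Kets absent from the input have amplitude 0.
(|01⟩, |11⟩): (a, b) = (0.8504, 0.5261) → (0.9733, 0.2293)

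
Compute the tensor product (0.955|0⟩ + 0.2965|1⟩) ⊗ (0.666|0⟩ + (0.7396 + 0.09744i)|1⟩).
0.636|00⟩ + (0.7063 + 0.09306i)|01⟩ + 0.1975|10⟩ + (0.2193 + 0.02889i)|11⟩

amp(|b₁b₂…⟩) = product of the factor amplitudes for bits b₁, b₂, …; only kets whose every factor amplitude is nonzero survive.
|00⟩: (0.955)(0.666) = 0.636
|01⟩: (0.955)(0.7396 + 0.09744i) = (0.7063 + 0.09306i)
|10⟩: (0.2965)(0.666) = 0.1975
|11⟩: (0.2965)(0.7396 + 0.09744i) = (0.2193 + 0.02889i)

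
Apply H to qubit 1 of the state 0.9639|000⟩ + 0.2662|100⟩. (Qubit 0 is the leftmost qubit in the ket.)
0.6816|000⟩ + 0.6816|010⟩ + 0.1882|100⟩ + 0.1882|110⟩

H on qubit 1 mixes each pair of kets that differ only in qubit 1: amplitudes (a, b) of (|…0…⟩, |…1…⟩) become ((a + b)/√2, (a − b)/√2). Kets absent from the input have amplitude 0.
(|000⟩, |010⟩): (a, b) = (0.9639, 0) → (0.6816, 0.6816)
(|100⟩, |110⟩): (a, b) = (0.2662, 0) → (0.1882, 0.1882)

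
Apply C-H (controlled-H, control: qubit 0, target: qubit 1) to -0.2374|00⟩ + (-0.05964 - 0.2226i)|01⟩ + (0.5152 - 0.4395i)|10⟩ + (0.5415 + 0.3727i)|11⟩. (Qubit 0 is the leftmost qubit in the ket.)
-0.2374|00⟩ + (-0.05964 - 0.2226i)|01⟩ + (0.7472 - 0.04723i)|10⟩ + (-0.0186 - 0.5743i)|11⟩

C-H leaves the control-|0⟩ kets |00⟩, |01⟩ unchanged and applies H to qubit 1 on the control-|1⟩ pair (|10⟩, |11⟩).
H = [[1/√2, 1/√2], [1/√2, -1/√2]].
With a = amp(|10⟩) = (0.5152 - 0.4395i) and b = amp(|11⟩) = (0.5415 + 0.3727i):
new amp(|10⟩) = (1/√2)·a + (1/√2)·b = (0.7472 - 0.04723i)
new amp(|11⟩) = (1/√2)·a + (-1/√2)·b = (-0.0186 - 0.5743i)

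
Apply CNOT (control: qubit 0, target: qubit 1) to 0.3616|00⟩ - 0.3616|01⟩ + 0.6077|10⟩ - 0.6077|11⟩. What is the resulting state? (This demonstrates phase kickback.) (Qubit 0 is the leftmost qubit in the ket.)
0.3616|00⟩ - 0.3616|01⟩ - 0.6077|10⟩ + 0.6077|11⟩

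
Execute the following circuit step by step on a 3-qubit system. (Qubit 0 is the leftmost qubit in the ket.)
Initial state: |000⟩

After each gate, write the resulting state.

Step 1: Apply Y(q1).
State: i|010⟩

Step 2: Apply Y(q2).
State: -|011⟩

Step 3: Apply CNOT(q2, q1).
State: -|001⟩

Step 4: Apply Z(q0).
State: -|001⟩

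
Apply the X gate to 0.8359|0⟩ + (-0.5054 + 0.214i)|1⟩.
(-0.5054 + 0.214i)|0⟩ + 0.8359|1⟩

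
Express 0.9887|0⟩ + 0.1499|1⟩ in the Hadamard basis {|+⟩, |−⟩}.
0.8051|+⟩ + 0.5931|−⟩

With |ψ⟩ = α|0⟩ + β|1⟩, the Hadamard-basis coefficients are ⟨+|ψ⟩ = (α + β)/√2 and ⟨−|ψ⟩ = (α − β)/√2.
Here α = 0.9887, β = 0.1499: (α + β)/√2 = 0.8051, (α − β)/√2 = 0.5931.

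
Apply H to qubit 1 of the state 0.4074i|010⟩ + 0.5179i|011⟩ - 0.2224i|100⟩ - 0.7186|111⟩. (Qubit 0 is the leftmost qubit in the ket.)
0.2881i|000⟩ + 0.3662i|001⟩ - 0.2881i|010⟩ - 0.3662i|011⟩ - 0.1573i|100⟩ - 0.5081|101⟩ - 0.1573i|110⟩ + 0.5081|111⟩

H on qubit 1 mixes each pair of kets that differ only in qubit 1: amplitudes (a, b) of (|…0…⟩, |…1…⟩) become ((a + b)/√2, (a − b)/√2). Kets absent from the input have amplitude 0.
(|000⟩, |010⟩): (a, b) = (0, 0.4074i) → (0.2881i, -0.2881i)
(|001⟩, |011⟩): (a, b) = (0, 0.5179i) → (0.3662i, -0.3662i)
(|100⟩, |110⟩): (a, b) = (-0.2224i, 0) → (-0.1573i, -0.1573i)
(|101⟩, |111⟩): (a, b) = (0, -0.7186) → (-0.5081, 0.5081)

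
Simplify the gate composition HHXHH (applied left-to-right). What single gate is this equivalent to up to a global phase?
X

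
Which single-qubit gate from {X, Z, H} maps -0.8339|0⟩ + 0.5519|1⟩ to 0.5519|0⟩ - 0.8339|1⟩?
X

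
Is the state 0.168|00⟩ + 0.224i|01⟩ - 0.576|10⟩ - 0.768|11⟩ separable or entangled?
Entangled

Writing the state as a|00⟩ + b|01⟩ + c|10⟩ + d|11⟩, it is a product state iff ad − bc = 0.
Here (a, b, c, d) = (0.168, 0.224i, -0.576, -0.768): ad − bc = (0.168)(-0.768) − (0.224i)(-0.576) = (-0.129 + 0.129i) ≠ 0, so the state is entangled.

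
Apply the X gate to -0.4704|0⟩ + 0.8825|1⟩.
0.8825|0⟩ - 0.4704|1⟩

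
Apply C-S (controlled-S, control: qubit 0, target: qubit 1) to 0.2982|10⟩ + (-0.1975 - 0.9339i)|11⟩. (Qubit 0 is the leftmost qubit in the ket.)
0.2982|10⟩ + (0.9339 - 0.1975i)|11⟩

C-S leaves the control-|0⟩ kets |00⟩, |01⟩ unchanged and applies S to qubit 1 on the control-|1⟩ pair (|10⟩, |11⟩).
S = [[1, 0], [0, i]].
With a = amp(|10⟩) = 0.2982 and b = amp(|11⟩) = (-0.1975 - 0.9339i):
new amp(|10⟩) = (1)·a = 0.2982
new amp(|11⟩) = (i)·b = (0.9339 - 0.1975i)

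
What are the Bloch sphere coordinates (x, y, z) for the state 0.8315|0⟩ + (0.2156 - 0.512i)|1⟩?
(0.3585, -0.8515, 0.3828)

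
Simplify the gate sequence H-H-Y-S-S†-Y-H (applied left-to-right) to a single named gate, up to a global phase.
H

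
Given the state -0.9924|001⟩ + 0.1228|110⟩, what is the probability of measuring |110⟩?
0.01508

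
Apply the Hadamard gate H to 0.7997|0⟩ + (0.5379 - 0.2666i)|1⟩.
(0.9458 - 0.1885i)|0⟩ + (0.1851 + 0.1885i)|1⟩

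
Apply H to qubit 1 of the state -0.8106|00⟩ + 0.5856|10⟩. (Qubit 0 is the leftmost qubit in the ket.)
-0.5732|00⟩ - 0.5732|01⟩ + 0.4141|10⟩ + 0.4141|11⟩

H on qubit 1 mixes each pair of kets that differ only in qubit 1: amplitudes (a, b) of (|…0…⟩, |…1…⟩) become ((a + b)/√2, (a − b)/√2). Kets absent from the input have amplitude 0.
(|00⟩, |01⟩): (a, b) = (-0.8106, 0) → (-0.5732, -0.5732)
(|10⟩, |11⟩): (a, b) = (0.5856, 0) → (0.4141, 0.4141)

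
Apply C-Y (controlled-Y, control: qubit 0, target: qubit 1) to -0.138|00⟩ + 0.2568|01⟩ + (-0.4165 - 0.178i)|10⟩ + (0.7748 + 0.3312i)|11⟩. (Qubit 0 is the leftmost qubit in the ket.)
-0.138|00⟩ + 0.2568|01⟩ + (0.3312 - 0.7748i)|10⟩ + (0.178 - 0.4165i)|11⟩

C-Y leaves the control-|0⟩ kets |00⟩, |01⟩ unchanged and applies Y to qubit 1 on the control-|1⟩ pair (|10⟩, |11⟩).
Y = [[0, -i], [i, 0]].
With a = amp(|10⟩) = (-0.4165 - 0.178i) and b = amp(|11⟩) = (0.7748 + 0.3312i):
new amp(|10⟩) = (-i)·b = (0.3312 - 0.7748i)
new amp(|11⟩) = (i)·a = (0.178 - 0.4165i)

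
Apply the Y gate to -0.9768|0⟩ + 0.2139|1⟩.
-0.2139i|0⟩ - 0.9768i|1⟩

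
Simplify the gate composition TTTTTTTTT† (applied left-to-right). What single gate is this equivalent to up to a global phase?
T†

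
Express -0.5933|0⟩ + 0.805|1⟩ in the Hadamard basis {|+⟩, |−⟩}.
0.1497|+⟩ - 0.9887|−⟩

With |ψ⟩ = α|0⟩ + β|1⟩, the Hadamard-basis coefficients are ⟨+|ψ⟩ = (α + β)/√2 and ⟨−|ψ⟩ = (α − β)/√2.
Here α = -0.5933, β = 0.805: (α + β)/√2 = 0.1497, (α − β)/√2 = -0.9887.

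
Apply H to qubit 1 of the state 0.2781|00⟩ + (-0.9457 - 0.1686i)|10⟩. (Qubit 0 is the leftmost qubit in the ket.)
0.1966|00⟩ + 0.1966|01⟩ + (-0.6687 - 0.1192i)|10⟩ + (-0.6687 - 0.1192i)|11⟩

H on qubit 1 mixes each pair of kets that differ only in qubit 1: amplitudes (a, b) of (|…0…⟩, |…1…⟩) become ((a + b)/√2, (a − b)/√2). Kets absent from the input have amplitude 0.
(|00⟩, |01⟩): (a, b) = (0.2781, 0) → (0.1966, 0.1966)
(|10⟩, |11⟩): (a, b) = ((-0.9457 - 0.1686i), 0) → ((-0.6687 - 0.1192i), (-0.6687 - 0.1192i))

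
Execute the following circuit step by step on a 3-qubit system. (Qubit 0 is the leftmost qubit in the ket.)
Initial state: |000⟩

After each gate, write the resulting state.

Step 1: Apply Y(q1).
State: i|010⟩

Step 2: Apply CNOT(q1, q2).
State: i|011⟩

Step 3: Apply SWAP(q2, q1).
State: i|011⟩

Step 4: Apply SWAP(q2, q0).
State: i|110⟩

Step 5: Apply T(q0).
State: (-1/√2 + (1/√2)i)|110⟩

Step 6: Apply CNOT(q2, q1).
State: (-1/√2 + (1/√2)i)|110⟩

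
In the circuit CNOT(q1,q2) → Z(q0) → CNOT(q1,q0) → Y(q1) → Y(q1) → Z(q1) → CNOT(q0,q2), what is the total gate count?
7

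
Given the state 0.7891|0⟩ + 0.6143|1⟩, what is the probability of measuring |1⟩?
0.3774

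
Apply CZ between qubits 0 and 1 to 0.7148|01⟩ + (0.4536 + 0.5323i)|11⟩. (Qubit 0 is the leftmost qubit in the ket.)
0.7148|01⟩ + (-0.4536 - 0.5323i)|11⟩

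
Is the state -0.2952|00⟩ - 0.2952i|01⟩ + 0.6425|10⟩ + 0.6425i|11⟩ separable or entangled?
Separable

Writing the state as a|00⟩ + b|01⟩ + c|10⟩ + d|11⟩, it is a product state iff ad − bc = 0.
Here (a, b, c, d) = (-0.2952, -0.2952i, 0.6425, 0.6425i): ad − bc = (-0.2952)(0.6425i) − (-0.2952i)(0.6425) = 0, so the state is separable.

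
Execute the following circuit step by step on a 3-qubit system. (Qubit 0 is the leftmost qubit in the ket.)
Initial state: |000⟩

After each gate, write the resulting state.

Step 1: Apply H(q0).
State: 1/√2|000⟩ + 1/√2|100⟩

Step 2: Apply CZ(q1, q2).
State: 1/√2|000⟩ + 1/√2|100⟩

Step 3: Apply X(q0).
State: 1/√2|000⟩ + 1/√2|100⟩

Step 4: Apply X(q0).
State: 1/√2|000⟩ + 1/√2|100⟩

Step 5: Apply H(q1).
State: 1/2|000⟩ + 1/2|010⟩ + 1/2|100⟩ + 1/2|110⟩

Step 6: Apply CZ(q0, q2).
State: 1/2|000⟩ + 1/2|010⟩ + 1/2|100⟩ + 1/2|110⟩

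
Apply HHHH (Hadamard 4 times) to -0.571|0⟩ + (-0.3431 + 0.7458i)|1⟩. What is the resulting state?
-0.571|0⟩ + (-0.3431 + 0.7458i)|1⟩

H² = I, so an even number of Hadamards cancels: H^4 = I and the state is unchanged.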